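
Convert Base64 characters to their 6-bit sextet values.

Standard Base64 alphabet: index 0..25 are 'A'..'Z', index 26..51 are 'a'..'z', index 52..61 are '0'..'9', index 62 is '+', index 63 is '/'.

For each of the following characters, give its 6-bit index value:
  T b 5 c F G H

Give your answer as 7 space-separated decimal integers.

Answer: 19 27 57 28 5 6 7

Derivation:
'T': A..Z range, ord('T') − ord('A') = 19
'b': a..z range, 26 + ord('b') − ord('a') = 27
'5': 0..9 range, 52 + ord('5') − ord('0') = 57
'c': a..z range, 26 + ord('c') − ord('a') = 28
'F': A..Z range, ord('F') − ord('A') = 5
'G': A..Z range, ord('G') − ord('A') = 6
'H': A..Z range, ord('H') − ord('A') = 7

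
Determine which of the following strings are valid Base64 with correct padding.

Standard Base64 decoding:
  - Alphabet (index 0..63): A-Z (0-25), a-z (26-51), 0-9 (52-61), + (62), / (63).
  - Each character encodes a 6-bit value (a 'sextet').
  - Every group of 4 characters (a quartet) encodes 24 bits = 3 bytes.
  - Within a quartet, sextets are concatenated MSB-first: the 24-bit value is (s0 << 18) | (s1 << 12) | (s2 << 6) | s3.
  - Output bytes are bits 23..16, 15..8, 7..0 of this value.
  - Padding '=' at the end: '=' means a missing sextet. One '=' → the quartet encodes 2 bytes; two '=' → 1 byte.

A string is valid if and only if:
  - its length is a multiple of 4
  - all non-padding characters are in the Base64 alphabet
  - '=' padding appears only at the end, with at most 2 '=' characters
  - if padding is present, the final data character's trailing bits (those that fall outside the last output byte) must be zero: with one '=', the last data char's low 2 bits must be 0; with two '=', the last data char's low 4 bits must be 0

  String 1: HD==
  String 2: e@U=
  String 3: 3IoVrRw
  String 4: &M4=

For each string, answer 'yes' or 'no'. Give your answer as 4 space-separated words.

Answer: no no no no

Derivation:
String 1: 'HD==' → invalid (bad trailing bits)
String 2: 'e@U=' → invalid (bad char(s): ['@'])
String 3: '3IoVrRw' → invalid (len=7 not mult of 4)
String 4: '&M4=' → invalid (bad char(s): ['&'])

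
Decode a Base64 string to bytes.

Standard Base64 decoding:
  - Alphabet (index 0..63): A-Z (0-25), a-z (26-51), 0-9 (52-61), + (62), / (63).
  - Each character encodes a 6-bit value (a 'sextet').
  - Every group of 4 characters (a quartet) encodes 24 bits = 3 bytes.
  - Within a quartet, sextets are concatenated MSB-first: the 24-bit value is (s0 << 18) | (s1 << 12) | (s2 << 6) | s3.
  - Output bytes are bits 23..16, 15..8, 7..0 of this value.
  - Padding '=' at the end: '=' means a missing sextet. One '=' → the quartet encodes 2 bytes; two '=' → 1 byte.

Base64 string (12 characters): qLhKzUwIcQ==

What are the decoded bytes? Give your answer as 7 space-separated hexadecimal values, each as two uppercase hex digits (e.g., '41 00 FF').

After char 0 ('q'=42): chars_in_quartet=1 acc=0x2A bytes_emitted=0
After char 1 ('L'=11): chars_in_quartet=2 acc=0xA8B bytes_emitted=0
After char 2 ('h'=33): chars_in_quartet=3 acc=0x2A2E1 bytes_emitted=0
After char 3 ('K'=10): chars_in_quartet=4 acc=0xA8B84A -> emit A8 B8 4A, reset; bytes_emitted=3
After char 4 ('z'=51): chars_in_quartet=1 acc=0x33 bytes_emitted=3
After char 5 ('U'=20): chars_in_quartet=2 acc=0xCD4 bytes_emitted=3
After char 6 ('w'=48): chars_in_quartet=3 acc=0x33530 bytes_emitted=3
After char 7 ('I'=8): chars_in_quartet=4 acc=0xCD4C08 -> emit CD 4C 08, reset; bytes_emitted=6
After char 8 ('c'=28): chars_in_quartet=1 acc=0x1C bytes_emitted=6
After char 9 ('Q'=16): chars_in_quartet=2 acc=0x710 bytes_emitted=6
Padding '==': partial quartet acc=0x710 -> emit 71; bytes_emitted=7

Answer: A8 B8 4A CD 4C 08 71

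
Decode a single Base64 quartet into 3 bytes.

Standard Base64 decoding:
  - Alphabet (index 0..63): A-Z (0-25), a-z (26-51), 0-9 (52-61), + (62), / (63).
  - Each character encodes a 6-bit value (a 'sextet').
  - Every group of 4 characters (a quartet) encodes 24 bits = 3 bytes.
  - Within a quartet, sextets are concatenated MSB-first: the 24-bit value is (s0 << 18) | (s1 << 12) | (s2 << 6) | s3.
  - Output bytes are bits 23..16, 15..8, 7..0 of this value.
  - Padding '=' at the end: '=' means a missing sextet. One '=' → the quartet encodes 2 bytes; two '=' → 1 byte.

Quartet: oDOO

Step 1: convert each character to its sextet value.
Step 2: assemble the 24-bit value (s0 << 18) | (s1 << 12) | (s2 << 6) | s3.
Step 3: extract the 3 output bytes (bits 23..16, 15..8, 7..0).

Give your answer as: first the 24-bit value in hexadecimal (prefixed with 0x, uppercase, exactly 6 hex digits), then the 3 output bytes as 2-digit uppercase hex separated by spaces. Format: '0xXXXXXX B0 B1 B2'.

Answer: 0xA0338E A0 33 8E

Derivation:
Sextets: o=40, D=3, O=14, O=14
24-bit: (40<<18) | (3<<12) | (14<<6) | 14
      = 0xA00000 | 0x003000 | 0x000380 | 0x00000E
      = 0xA0338E
Bytes: (v>>16)&0xFF=A0, (v>>8)&0xFF=33, v&0xFF=8E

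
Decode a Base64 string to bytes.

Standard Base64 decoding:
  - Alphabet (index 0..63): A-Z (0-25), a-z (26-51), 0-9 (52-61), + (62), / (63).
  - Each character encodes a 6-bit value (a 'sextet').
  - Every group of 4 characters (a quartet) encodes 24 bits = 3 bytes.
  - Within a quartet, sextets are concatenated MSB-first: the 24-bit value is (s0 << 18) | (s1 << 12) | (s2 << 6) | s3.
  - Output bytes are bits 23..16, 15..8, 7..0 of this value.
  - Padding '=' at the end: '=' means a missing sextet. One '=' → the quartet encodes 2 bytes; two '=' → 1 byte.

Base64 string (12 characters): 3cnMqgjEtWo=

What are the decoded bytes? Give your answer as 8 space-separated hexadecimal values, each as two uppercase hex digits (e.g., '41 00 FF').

Answer: DD C9 CC AA 08 C4 B5 6A

Derivation:
After char 0 ('3'=55): chars_in_quartet=1 acc=0x37 bytes_emitted=0
After char 1 ('c'=28): chars_in_quartet=2 acc=0xDDC bytes_emitted=0
After char 2 ('n'=39): chars_in_quartet=3 acc=0x37727 bytes_emitted=0
After char 3 ('M'=12): chars_in_quartet=4 acc=0xDDC9CC -> emit DD C9 CC, reset; bytes_emitted=3
After char 4 ('q'=42): chars_in_quartet=1 acc=0x2A bytes_emitted=3
After char 5 ('g'=32): chars_in_quartet=2 acc=0xAA0 bytes_emitted=3
After char 6 ('j'=35): chars_in_quartet=3 acc=0x2A823 bytes_emitted=3
After char 7 ('E'=4): chars_in_quartet=4 acc=0xAA08C4 -> emit AA 08 C4, reset; bytes_emitted=6
After char 8 ('t'=45): chars_in_quartet=1 acc=0x2D bytes_emitted=6
After char 9 ('W'=22): chars_in_quartet=2 acc=0xB56 bytes_emitted=6
After char 10 ('o'=40): chars_in_quartet=3 acc=0x2D5A8 bytes_emitted=6
Padding '=': partial quartet acc=0x2D5A8 -> emit B5 6A; bytes_emitted=8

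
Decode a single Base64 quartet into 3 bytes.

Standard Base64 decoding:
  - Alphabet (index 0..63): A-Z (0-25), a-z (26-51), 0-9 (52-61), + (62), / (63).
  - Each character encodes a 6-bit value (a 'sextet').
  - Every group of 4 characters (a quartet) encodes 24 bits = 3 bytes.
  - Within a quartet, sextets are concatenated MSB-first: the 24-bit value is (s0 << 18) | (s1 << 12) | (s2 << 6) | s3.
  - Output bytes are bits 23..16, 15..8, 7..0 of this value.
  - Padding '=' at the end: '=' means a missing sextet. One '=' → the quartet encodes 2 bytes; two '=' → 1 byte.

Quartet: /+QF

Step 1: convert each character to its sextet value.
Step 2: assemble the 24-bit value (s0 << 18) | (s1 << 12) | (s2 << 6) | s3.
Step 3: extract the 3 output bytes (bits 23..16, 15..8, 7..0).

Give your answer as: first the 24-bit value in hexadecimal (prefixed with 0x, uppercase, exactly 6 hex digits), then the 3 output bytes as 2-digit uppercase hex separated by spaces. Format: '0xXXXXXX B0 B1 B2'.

Sextets: /=63, +=62, Q=16, F=5
24-bit: (63<<18) | (62<<12) | (16<<6) | 5
      = 0xFC0000 | 0x03E000 | 0x000400 | 0x000005
      = 0xFFE405
Bytes: (v>>16)&0xFF=FF, (v>>8)&0xFF=E4, v&0xFF=05

Answer: 0xFFE405 FF E4 05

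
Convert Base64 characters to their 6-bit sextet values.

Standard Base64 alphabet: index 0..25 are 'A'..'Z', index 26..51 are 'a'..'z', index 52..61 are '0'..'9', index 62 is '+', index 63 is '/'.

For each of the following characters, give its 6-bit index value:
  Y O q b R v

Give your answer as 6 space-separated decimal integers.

'Y': A..Z range, ord('Y') − ord('A') = 24
'O': A..Z range, ord('O') − ord('A') = 14
'q': a..z range, 26 + ord('q') − ord('a') = 42
'b': a..z range, 26 + ord('b') − ord('a') = 27
'R': A..Z range, ord('R') − ord('A') = 17
'v': a..z range, 26 + ord('v') − ord('a') = 47

Answer: 24 14 42 27 17 47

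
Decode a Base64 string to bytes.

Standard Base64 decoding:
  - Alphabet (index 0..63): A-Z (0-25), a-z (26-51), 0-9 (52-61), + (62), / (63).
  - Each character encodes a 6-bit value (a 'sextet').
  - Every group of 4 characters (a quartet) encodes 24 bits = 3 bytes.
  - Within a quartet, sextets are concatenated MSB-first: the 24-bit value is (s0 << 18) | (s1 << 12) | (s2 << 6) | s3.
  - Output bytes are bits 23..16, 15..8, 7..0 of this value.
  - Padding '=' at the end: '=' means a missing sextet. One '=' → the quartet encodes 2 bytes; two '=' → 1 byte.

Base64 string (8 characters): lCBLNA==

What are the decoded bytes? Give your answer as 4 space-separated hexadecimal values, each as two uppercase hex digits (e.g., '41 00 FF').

After char 0 ('l'=37): chars_in_quartet=1 acc=0x25 bytes_emitted=0
After char 1 ('C'=2): chars_in_quartet=2 acc=0x942 bytes_emitted=0
After char 2 ('B'=1): chars_in_quartet=3 acc=0x25081 bytes_emitted=0
After char 3 ('L'=11): chars_in_quartet=4 acc=0x94204B -> emit 94 20 4B, reset; bytes_emitted=3
After char 4 ('N'=13): chars_in_quartet=1 acc=0xD bytes_emitted=3
After char 5 ('A'=0): chars_in_quartet=2 acc=0x340 bytes_emitted=3
Padding '==': partial quartet acc=0x340 -> emit 34; bytes_emitted=4

Answer: 94 20 4B 34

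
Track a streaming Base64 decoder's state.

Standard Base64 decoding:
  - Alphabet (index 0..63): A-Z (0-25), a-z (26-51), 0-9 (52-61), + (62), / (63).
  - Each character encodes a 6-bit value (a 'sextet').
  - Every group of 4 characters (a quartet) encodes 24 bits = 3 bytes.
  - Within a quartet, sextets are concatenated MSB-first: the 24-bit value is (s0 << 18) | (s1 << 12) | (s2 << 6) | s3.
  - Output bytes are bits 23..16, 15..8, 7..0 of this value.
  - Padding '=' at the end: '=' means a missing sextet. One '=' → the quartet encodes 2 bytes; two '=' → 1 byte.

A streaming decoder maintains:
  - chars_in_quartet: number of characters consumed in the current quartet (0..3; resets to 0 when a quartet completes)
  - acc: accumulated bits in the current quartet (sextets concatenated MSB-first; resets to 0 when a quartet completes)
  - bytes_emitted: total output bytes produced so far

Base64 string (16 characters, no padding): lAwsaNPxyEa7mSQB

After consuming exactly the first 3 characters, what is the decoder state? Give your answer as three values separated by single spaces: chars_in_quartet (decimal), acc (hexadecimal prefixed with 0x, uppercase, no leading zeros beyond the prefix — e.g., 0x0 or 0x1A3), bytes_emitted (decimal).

Answer: 3 0x25030 0

Derivation:
After char 0 ('l'=37): chars_in_quartet=1 acc=0x25 bytes_emitted=0
After char 1 ('A'=0): chars_in_quartet=2 acc=0x940 bytes_emitted=0
After char 2 ('w'=48): chars_in_quartet=3 acc=0x25030 bytes_emitted=0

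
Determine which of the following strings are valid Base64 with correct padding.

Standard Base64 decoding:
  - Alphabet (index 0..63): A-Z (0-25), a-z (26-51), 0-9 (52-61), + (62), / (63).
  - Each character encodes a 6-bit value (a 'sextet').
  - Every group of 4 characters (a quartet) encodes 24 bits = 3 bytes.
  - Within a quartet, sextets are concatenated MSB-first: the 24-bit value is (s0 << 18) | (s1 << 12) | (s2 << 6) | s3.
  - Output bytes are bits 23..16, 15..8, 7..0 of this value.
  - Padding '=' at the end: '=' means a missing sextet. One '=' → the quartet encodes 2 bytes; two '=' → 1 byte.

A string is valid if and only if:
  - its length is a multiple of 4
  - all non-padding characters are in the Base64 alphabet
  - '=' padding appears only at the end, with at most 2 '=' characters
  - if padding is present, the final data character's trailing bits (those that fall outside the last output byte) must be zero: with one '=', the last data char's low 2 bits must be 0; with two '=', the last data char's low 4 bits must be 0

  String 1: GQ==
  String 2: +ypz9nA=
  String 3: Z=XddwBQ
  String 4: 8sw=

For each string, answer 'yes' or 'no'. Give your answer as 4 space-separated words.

Answer: yes yes no yes

Derivation:
String 1: 'GQ==' → valid
String 2: '+ypz9nA=' → valid
String 3: 'Z=XddwBQ' → invalid (bad char(s): ['=']; '=' in middle)
String 4: '8sw=' → valid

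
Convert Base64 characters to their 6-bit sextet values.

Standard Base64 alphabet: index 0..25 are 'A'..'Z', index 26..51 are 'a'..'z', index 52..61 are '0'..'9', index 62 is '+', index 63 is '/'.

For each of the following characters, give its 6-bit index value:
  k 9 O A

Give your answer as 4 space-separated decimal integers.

Answer: 36 61 14 0

Derivation:
'k': a..z range, 26 + ord('k') − ord('a') = 36
'9': 0..9 range, 52 + ord('9') − ord('0') = 61
'O': A..Z range, ord('O') − ord('A') = 14
'A': A..Z range, ord('A') − ord('A') = 0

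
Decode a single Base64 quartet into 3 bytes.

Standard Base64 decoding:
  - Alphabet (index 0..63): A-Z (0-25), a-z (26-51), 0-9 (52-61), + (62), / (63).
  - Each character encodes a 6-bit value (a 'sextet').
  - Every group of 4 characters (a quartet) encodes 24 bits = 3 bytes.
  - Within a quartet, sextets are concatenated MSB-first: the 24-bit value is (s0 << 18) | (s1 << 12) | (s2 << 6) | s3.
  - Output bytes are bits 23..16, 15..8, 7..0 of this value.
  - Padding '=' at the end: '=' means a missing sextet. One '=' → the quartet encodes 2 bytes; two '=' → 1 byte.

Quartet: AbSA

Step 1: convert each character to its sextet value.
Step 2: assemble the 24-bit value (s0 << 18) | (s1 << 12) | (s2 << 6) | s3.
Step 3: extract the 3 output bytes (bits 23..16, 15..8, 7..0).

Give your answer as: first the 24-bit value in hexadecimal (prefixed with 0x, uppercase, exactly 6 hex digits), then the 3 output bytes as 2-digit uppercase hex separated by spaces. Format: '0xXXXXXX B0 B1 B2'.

Sextets: A=0, b=27, S=18, A=0
24-bit: (0<<18) | (27<<12) | (18<<6) | 0
      = 0x000000 | 0x01B000 | 0x000480 | 0x000000
      = 0x01B480
Bytes: (v>>16)&0xFF=01, (v>>8)&0xFF=B4, v&0xFF=80

Answer: 0x01B480 01 B4 80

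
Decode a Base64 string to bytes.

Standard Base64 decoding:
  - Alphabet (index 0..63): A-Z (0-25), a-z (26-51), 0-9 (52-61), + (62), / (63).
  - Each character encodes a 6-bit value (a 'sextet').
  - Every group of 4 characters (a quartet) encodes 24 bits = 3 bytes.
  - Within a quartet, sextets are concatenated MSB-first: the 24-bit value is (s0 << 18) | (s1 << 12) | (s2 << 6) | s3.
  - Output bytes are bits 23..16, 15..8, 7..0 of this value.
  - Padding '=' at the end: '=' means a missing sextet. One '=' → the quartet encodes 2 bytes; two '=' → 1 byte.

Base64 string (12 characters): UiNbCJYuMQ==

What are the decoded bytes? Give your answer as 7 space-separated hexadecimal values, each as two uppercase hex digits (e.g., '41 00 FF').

After char 0 ('U'=20): chars_in_quartet=1 acc=0x14 bytes_emitted=0
After char 1 ('i'=34): chars_in_quartet=2 acc=0x522 bytes_emitted=0
After char 2 ('N'=13): chars_in_quartet=3 acc=0x1488D bytes_emitted=0
After char 3 ('b'=27): chars_in_quartet=4 acc=0x52235B -> emit 52 23 5B, reset; bytes_emitted=3
After char 4 ('C'=2): chars_in_quartet=1 acc=0x2 bytes_emitted=3
After char 5 ('J'=9): chars_in_quartet=2 acc=0x89 bytes_emitted=3
After char 6 ('Y'=24): chars_in_quartet=3 acc=0x2258 bytes_emitted=3
After char 7 ('u'=46): chars_in_quartet=4 acc=0x8962E -> emit 08 96 2E, reset; bytes_emitted=6
After char 8 ('M'=12): chars_in_quartet=1 acc=0xC bytes_emitted=6
After char 9 ('Q'=16): chars_in_quartet=2 acc=0x310 bytes_emitted=6
Padding '==': partial quartet acc=0x310 -> emit 31; bytes_emitted=7

Answer: 52 23 5B 08 96 2E 31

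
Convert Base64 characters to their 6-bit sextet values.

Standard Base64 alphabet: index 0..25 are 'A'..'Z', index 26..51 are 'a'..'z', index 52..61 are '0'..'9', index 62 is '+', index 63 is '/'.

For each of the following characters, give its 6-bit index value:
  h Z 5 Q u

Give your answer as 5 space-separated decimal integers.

'h': a..z range, 26 + ord('h') − ord('a') = 33
'Z': A..Z range, ord('Z') − ord('A') = 25
'5': 0..9 range, 52 + ord('5') − ord('0') = 57
'Q': A..Z range, ord('Q') − ord('A') = 16
'u': a..z range, 26 + ord('u') − ord('a') = 46

Answer: 33 25 57 16 46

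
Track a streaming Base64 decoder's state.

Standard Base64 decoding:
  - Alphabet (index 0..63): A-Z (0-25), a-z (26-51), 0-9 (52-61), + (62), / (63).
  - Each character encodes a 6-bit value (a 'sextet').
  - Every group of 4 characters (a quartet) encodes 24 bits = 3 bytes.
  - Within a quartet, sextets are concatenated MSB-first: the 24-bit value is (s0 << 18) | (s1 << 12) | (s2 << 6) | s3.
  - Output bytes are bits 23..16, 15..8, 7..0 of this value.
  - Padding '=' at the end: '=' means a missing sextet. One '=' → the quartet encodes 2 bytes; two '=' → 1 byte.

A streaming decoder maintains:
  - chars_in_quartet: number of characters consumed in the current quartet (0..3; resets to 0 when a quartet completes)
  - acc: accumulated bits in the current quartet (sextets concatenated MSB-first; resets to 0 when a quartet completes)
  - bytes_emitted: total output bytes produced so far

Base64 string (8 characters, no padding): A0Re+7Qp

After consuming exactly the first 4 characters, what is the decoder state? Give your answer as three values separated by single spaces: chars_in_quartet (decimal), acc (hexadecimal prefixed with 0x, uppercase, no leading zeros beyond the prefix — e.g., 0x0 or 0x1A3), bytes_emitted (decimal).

After char 0 ('A'=0): chars_in_quartet=1 acc=0x0 bytes_emitted=0
After char 1 ('0'=52): chars_in_quartet=2 acc=0x34 bytes_emitted=0
After char 2 ('R'=17): chars_in_quartet=3 acc=0xD11 bytes_emitted=0
After char 3 ('e'=30): chars_in_quartet=4 acc=0x3445E -> emit 03 44 5E, reset; bytes_emitted=3

Answer: 0 0x0 3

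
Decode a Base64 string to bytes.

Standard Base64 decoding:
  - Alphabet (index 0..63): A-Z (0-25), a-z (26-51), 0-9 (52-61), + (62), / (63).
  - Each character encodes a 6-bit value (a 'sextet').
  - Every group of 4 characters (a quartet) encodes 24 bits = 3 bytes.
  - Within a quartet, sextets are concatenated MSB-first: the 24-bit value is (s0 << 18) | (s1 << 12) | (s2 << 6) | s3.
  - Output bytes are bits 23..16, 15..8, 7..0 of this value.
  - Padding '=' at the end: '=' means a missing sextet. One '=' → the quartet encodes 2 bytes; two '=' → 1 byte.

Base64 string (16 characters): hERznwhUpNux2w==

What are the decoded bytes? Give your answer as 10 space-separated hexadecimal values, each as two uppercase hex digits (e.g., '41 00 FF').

After char 0 ('h'=33): chars_in_quartet=1 acc=0x21 bytes_emitted=0
After char 1 ('E'=4): chars_in_quartet=2 acc=0x844 bytes_emitted=0
After char 2 ('R'=17): chars_in_quartet=3 acc=0x21111 bytes_emitted=0
After char 3 ('z'=51): chars_in_quartet=4 acc=0x844473 -> emit 84 44 73, reset; bytes_emitted=3
After char 4 ('n'=39): chars_in_quartet=1 acc=0x27 bytes_emitted=3
After char 5 ('w'=48): chars_in_quartet=2 acc=0x9F0 bytes_emitted=3
After char 6 ('h'=33): chars_in_quartet=3 acc=0x27C21 bytes_emitted=3
After char 7 ('U'=20): chars_in_quartet=4 acc=0x9F0854 -> emit 9F 08 54, reset; bytes_emitted=6
After char 8 ('p'=41): chars_in_quartet=1 acc=0x29 bytes_emitted=6
After char 9 ('N'=13): chars_in_quartet=2 acc=0xA4D bytes_emitted=6
After char 10 ('u'=46): chars_in_quartet=3 acc=0x2936E bytes_emitted=6
After char 11 ('x'=49): chars_in_quartet=4 acc=0xA4DBB1 -> emit A4 DB B1, reset; bytes_emitted=9
After char 12 ('2'=54): chars_in_quartet=1 acc=0x36 bytes_emitted=9
After char 13 ('w'=48): chars_in_quartet=2 acc=0xDB0 bytes_emitted=9
Padding '==': partial quartet acc=0xDB0 -> emit DB; bytes_emitted=10

Answer: 84 44 73 9F 08 54 A4 DB B1 DB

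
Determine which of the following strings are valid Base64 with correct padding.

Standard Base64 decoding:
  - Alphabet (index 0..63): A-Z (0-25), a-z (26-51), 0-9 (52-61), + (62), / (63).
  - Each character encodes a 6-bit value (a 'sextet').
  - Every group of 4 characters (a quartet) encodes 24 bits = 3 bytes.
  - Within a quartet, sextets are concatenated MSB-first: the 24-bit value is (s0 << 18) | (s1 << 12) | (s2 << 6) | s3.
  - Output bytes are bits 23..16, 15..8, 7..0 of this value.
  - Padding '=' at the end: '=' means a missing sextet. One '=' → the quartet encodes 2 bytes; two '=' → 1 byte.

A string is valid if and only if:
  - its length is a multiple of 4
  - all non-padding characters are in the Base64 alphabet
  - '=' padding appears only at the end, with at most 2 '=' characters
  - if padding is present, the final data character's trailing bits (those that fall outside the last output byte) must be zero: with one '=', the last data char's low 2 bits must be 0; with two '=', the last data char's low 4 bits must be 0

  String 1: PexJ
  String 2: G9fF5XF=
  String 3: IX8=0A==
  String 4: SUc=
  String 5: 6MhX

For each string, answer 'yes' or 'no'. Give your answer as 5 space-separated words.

Answer: yes no no yes yes

Derivation:
String 1: 'PexJ' → valid
String 2: 'G9fF5XF=' → invalid (bad trailing bits)
String 3: 'IX8=0A==' → invalid (bad char(s): ['=']; '=' in middle)
String 4: 'SUc=' → valid
String 5: '6MhX' → valid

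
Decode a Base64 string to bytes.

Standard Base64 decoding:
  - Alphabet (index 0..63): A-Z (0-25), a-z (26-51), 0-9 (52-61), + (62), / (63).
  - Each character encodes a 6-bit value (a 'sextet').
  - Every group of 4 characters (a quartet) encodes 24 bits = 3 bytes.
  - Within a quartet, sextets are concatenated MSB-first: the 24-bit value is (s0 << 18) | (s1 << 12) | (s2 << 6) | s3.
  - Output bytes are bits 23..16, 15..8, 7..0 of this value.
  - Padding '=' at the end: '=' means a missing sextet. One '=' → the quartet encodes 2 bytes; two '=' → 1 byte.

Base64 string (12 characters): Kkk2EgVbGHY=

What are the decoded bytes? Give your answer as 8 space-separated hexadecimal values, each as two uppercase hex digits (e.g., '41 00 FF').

After char 0 ('K'=10): chars_in_quartet=1 acc=0xA bytes_emitted=0
After char 1 ('k'=36): chars_in_quartet=2 acc=0x2A4 bytes_emitted=0
After char 2 ('k'=36): chars_in_quartet=3 acc=0xA924 bytes_emitted=0
After char 3 ('2'=54): chars_in_quartet=4 acc=0x2A4936 -> emit 2A 49 36, reset; bytes_emitted=3
After char 4 ('E'=4): chars_in_quartet=1 acc=0x4 bytes_emitted=3
After char 5 ('g'=32): chars_in_quartet=2 acc=0x120 bytes_emitted=3
After char 6 ('V'=21): chars_in_quartet=3 acc=0x4815 bytes_emitted=3
After char 7 ('b'=27): chars_in_quartet=4 acc=0x12055B -> emit 12 05 5B, reset; bytes_emitted=6
After char 8 ('G'=6): chars_in_quartet=1 acc=0x6 bytes_emitted=6
After char 9 ('H'=7): chars_in_quartet=2 acc=0x187 bytes_emitted=6
After char 10 ('Y'=24): chars_in_quartet=3 acc=0x61D8 bytes_emitted=6
Padding '=': partial quartet acc=0x61D8 -> emit 18 76; bytes_emitted=8

Answer: 2A 49 36 12 05 5B 18 76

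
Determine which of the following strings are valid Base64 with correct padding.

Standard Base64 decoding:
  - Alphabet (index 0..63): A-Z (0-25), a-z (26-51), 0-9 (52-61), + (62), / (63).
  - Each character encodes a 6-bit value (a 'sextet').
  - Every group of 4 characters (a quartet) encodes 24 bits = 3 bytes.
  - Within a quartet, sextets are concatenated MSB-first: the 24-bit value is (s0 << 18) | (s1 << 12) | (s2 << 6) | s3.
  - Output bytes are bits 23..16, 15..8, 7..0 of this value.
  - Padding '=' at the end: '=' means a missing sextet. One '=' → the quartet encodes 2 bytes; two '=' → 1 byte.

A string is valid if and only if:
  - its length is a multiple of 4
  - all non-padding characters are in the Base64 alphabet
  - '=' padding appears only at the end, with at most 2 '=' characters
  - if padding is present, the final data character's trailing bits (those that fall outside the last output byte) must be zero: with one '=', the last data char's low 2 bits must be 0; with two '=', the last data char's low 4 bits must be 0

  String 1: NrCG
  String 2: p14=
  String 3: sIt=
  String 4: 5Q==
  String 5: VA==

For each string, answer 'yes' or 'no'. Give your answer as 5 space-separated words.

Answer: yes yes no yes yes

Derivation:
String 1: 'NrCG' → valid
String 2: 'p14=' → valid
String 3: 'sIt=' → invalid (bad trailing bits)
String 4: '5Q==' → valid
String 5: 'VA==' → valid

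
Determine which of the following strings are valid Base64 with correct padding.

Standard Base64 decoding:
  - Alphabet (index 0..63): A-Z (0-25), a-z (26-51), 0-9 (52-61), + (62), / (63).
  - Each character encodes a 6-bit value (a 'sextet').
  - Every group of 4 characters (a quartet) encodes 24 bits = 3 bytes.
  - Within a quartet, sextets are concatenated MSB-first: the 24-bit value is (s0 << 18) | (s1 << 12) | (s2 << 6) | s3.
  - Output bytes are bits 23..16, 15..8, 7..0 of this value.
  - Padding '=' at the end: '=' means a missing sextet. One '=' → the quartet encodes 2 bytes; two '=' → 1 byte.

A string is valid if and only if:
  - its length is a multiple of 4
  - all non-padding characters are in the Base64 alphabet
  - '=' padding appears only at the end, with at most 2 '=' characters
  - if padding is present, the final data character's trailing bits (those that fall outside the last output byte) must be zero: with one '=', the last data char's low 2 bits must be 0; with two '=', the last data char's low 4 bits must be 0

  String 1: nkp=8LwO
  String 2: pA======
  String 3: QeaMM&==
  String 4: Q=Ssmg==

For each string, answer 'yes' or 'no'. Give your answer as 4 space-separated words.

String 1: 'nkp=8LwO' → invalid (bad char(s): ['=']; '=' in middle)
String 2: 'pA======' → invalid (6 pad chars (max 2))
String 3: 'QeaMM&==' → invalid (bad char(s): ['&'])
String 4: 'Q=Ssmg==' → invalid (bad char(s): ['=']; '=' in middle)

Answer: no no no no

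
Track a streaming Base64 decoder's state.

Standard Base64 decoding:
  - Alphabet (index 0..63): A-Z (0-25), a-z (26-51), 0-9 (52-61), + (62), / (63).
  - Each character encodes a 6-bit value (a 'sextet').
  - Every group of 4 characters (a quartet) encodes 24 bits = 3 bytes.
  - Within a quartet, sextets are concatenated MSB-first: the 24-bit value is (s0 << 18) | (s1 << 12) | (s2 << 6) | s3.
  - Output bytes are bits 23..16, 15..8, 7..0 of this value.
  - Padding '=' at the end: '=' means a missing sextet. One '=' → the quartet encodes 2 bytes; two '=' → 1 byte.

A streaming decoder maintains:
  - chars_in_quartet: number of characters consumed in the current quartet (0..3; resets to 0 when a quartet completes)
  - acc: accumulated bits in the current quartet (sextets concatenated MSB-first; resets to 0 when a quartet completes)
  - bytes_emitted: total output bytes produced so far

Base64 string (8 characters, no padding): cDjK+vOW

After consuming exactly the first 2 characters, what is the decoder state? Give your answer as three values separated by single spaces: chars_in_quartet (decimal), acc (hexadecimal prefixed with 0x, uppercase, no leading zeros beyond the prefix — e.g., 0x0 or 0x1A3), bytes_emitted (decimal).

After char 0 ('c'=28): chars_in_quartet=1 acc=0x1C bytes_emitted=0
After char 1 ('D'=3): chars_in_quartet=2 acc=0x703 bytes_emitted=0

Answer: 2 0x703 0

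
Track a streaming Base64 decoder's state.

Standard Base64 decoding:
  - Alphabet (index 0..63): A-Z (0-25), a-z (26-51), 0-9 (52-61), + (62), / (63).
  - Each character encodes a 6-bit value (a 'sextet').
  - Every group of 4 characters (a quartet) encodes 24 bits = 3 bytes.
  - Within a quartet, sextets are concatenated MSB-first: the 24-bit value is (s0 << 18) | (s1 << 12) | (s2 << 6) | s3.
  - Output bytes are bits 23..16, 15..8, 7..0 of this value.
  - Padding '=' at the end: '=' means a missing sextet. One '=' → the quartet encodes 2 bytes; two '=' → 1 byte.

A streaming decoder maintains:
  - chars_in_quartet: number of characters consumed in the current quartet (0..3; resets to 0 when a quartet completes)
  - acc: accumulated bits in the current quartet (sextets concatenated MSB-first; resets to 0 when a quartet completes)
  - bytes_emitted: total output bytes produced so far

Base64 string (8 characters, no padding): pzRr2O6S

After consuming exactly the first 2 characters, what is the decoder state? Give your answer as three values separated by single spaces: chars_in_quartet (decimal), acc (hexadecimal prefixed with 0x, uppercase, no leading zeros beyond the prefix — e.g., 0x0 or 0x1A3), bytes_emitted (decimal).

After char 0 ('p'=41): chars_in_quartet=1 acc=0x29 bytes_emitted=0
After char 1 ('z'=51): chars_in_quartet=2 acc=0xA73 bytes_emitted=0

Answer: 2 0xA73 0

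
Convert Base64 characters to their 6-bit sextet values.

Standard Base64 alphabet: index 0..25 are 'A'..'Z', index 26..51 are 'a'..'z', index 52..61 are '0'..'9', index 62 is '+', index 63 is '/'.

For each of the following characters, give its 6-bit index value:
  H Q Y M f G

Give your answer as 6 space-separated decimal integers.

'H': A..Z range, ord('H') − ord('A') = 7
'Q': A..Z range, ord('Q') − ord('A') = 16
'Y': A..Z range, ord('Y') − ord('A') = 24
'M': A..Z range, ord('M') − ord('A') = 12
'f': a..z range, 26 + ord('f') − ord('a') = 31
'G': A..Z range, ord('G') − ord('A') = 6

Answer: 7 16 24 12 31 6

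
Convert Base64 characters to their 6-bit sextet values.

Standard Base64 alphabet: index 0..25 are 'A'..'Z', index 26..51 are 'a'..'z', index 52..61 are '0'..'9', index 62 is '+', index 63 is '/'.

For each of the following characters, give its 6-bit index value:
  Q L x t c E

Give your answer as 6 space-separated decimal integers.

Answer: 16 11 49 45 28 4

Derivation:
'Q': A..Z range, ord('Q') − ord('A') = 16
'L': A..Z range, ord('L') − ord('A') = 11
'x': a..z range, 26 + ord('x') − ord('a') = 49
't': a..z range, 26 + ord('t') − ord('a') = 45
'c': a..z range, 26 + ord('c') − ord('a') = 28
'E': A..Z range, ord('E') − ord('A') = 4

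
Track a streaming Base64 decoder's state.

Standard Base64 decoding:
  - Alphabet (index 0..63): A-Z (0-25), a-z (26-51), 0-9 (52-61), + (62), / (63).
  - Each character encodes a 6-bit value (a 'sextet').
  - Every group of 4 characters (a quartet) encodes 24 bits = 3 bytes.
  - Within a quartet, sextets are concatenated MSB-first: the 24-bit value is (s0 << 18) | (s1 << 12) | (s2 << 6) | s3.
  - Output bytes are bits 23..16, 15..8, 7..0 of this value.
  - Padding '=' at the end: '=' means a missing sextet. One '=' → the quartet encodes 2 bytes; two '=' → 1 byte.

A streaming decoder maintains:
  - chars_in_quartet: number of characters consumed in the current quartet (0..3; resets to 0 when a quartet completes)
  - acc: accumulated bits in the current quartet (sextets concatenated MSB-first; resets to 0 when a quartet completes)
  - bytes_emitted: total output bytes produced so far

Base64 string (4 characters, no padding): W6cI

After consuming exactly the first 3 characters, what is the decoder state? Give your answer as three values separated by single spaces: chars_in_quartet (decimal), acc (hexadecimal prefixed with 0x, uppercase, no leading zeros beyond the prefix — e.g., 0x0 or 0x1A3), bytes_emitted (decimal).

Answer: 3 0x16E9C 0

Derivation:
After char 0 ('W'=22): chars_in_quartet=1 acc=0x16 bytes_emitted=0
After char 1 ('6'=58): chars_in_quartet=2 acc=0x5BA bytes_emitted=0
After char 2 ('c'=28): chars_in_quartet=3 acc=0x16E9C bytes_emitted=0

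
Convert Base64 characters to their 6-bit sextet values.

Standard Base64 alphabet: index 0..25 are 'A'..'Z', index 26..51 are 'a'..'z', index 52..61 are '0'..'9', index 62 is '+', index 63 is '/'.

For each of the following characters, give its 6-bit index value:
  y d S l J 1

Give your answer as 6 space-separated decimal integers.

'y': a..z range, 26 + ord('y') − ord('a') = 50
'd': a..z range, 26 + ord('d') − ord('a') = 29
'S': A..Z range, ord('S') − ord('A') = 18
'l': a..z range, 26 + ord('l') − ord('a') = 37
'J': A..Z range, ord('J') − ord('A') = 9
'1': 0..9 range, 52 + ord('1') − ord('0') = 53

Answer: 50 29 18 37 9 53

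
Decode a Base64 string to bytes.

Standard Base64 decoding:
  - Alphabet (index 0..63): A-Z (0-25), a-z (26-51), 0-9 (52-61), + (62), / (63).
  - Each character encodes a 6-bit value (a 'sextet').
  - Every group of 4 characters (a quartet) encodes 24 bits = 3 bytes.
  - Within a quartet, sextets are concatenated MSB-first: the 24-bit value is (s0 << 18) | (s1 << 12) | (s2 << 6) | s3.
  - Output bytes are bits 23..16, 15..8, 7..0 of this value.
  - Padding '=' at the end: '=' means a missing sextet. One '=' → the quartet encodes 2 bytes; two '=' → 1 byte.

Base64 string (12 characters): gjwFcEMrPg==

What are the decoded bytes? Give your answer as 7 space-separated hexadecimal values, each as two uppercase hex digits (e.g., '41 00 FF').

Answer: 82 3C 05 70 43 2B 3E

Derivation:
After char 0 ('g'=32): chars_in_quartet=1 acc=0x20 bytes_emitted=0
After char 1 ('j'=35): chars_in_quartet=2 acc=0x823 bytes_emitted=0
After char 2 ('w'=48): chars_in_quartet=3 acc=0x208F0 bytes_emitted=0
After char 3 ('F'=5): chars_in_quartet=4 acc=0x823C05 -> emit 82 3C 05, reset; bytes_emitted=3
After char 4 ('c'=28): chars_in_quartet=1 acc=0x1C bytes_emitted=3
After char 5 ('E'=4): chars_in_quartet=2 acc=0x704 bytes_emitted=3
After char 6 ('M'=12): chars_in_quartet=3 acc=0x1C10C bytes_emitted=3
After char 7 ('r'=43): chars_in_quartet=4 acc=0x70432B -> emit 70 43 2B, reset; bytes_emitted=6
After char 8 ('P'=15): chars_in_quartet=1 acc=0xF bytes_emitted=6
After char 9 ('g'=32): chars_in_quartet=2 acc=0x3E0 bytes_emitted=6
Padding '==': partial quartet acc=0x3E0 -> emit 3E; bytes_emitted=7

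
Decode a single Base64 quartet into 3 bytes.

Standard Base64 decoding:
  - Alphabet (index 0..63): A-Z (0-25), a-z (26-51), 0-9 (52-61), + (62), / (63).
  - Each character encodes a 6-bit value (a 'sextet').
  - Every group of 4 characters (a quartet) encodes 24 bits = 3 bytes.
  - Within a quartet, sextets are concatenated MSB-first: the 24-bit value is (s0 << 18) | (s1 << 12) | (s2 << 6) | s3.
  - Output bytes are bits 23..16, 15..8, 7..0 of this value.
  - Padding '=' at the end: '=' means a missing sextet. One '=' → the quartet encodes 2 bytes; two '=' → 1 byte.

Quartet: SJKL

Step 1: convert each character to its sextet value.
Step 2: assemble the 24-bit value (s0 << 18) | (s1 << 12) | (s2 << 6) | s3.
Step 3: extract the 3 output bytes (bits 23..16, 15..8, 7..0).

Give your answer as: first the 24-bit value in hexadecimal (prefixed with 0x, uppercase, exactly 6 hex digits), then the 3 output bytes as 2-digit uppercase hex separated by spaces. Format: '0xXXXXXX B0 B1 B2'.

Answer: 0x48928B 48 92 8B

Derivation:
Sextets: S=18, J=9, K=10, L=11
24-bit: (18<<18) | (9<<12) | (10<<6) | 11
      = 0x480000 | 0x009000 | 0x000280 | 0x00000B
      = 0x48928B
Bytes: (v>>16)&0xFF=48, (v>>8)&0xFF=92, v&0xFF=8B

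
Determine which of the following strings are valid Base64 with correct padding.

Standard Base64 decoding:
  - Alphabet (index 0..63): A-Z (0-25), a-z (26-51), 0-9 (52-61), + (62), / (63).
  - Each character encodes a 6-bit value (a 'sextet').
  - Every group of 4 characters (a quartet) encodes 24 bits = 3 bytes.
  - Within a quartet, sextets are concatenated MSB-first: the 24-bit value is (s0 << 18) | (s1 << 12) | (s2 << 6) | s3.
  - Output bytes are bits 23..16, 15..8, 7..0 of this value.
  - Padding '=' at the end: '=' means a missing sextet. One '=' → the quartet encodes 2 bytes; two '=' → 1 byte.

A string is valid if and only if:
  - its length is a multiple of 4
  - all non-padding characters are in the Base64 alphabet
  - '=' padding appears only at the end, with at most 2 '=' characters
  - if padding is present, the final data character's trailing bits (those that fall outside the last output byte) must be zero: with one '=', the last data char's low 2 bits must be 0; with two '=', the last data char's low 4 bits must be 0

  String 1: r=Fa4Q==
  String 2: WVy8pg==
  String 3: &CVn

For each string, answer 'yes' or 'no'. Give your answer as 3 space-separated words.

String 1: 'r=Fa4Q==' → invalid (bad char(s): ['=']; '=' in middle)
String 2: 'WVy8pg==' → valid
String 3: '&CVn' → invalid (bad char(s): ['&'])

Answer: no yes no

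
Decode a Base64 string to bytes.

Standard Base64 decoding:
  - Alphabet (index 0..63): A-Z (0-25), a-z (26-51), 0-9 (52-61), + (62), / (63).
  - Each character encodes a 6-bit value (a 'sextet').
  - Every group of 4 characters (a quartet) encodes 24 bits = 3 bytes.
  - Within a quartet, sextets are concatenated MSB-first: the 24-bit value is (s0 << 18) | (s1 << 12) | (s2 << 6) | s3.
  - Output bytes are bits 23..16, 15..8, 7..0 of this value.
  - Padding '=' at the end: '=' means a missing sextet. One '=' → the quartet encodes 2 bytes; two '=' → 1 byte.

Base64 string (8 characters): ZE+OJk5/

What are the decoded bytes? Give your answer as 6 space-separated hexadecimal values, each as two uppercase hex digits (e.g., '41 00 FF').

Answer: 64 4F 8E 26 4E 7F

Derivation:
After char 0 ('Z'=25): chars_in_quartet=1 acc=0x19 bytes_emitted=0
After char 1 ('E'=4): chars_in_quartet=2 acc=0x644 bytes_emitted=0
After char 2 ('+'=62): chars_in_quartet=3 acc=0x1913E bytes_emitted=0
After char 3 ('O'=14): chars_in_quartet=4 acc=0x644F8E -> emit 64 4F 8E, reset; bytes_emitted=3
After char 4 ('J'=9): chars_in_quartet=1 acc=0x9 bytes_emitted=3
After char 5 ('k'=36): chars_in_quartet=2 acc=0x264 bytes_emitted=3
After char 6 ('5'=57): chars_in_quartet=3 acc=0x9939 bytes_emitted=3
After char 7 ('/'=63): chars_in_quartet=4 acc=0x264E7F -> emit 26 4E 7F, reset; bytes_emitted=6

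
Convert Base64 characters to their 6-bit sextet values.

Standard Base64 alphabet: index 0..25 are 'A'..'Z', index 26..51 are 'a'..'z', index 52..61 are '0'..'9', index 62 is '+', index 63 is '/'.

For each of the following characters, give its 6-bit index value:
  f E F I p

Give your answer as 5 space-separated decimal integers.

Answer: 31 4 5 8 41

Derivation:
'f': a..z range, 26 + ord('f') − ord('a') = 31
'E': A..Z range, ord('E') − ord('A') = 4
'F': A..Z range, ord('F') − ord('A') = 5
'I': A..Z range, ord('I') − ord('A') = 8
'p': a..z range, 26 + ord('p') − ord('a') = 41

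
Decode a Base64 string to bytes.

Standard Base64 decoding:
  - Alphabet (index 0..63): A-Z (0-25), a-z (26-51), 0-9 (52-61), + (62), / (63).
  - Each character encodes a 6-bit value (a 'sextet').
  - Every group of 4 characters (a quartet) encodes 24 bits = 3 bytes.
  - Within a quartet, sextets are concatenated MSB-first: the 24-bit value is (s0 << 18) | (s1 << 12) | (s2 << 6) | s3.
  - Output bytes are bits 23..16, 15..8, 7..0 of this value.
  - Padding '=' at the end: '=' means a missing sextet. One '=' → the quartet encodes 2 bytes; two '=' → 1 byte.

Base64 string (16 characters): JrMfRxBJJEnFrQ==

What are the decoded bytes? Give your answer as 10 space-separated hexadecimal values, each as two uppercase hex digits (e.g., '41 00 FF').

Answer: 26 B3 1F 47 10 49 24 49 C5 AD

Derivation:
After char 0 ('J'=9): chars_in_quartet=1 acc=0x9 bytes_emitted=0
After char 1 ('r'=43): chars_in_quartet=2 acc=0x26B bytes_emitted=0
After char 2 ('M'=12): chars_in_quartet=3 acc=0x9ACC bytes_emitted=0
After char 3 ('f'=31): chars_in_quartet=4 acc=0x26B31F -> emit 26 B3 1F, reset; bytes_emitted=3
After char 4 ('R'=17): chars_in_quartet=1 acc=0x11 bytes_emitted=3
After char 5 ('x'=49): chars_in_quartet=2 acc=0x471 bytes_emitted=3
After char 6 ('B'=1): chars_in_quartet=3 acc=0x11C41 bytes_emitted=3
After char 7 ('J'=9): chars_in_quartet=4 acc=0x471049 -> emit 47 10 49, reset; bytes_emitted=6
After char 8 ('J'=9): chars_in_quartet=1 acc=0x9 bytes_emitted=6
After char 9 ('E'=4): chars_in_quartet=2 acc=0x244 bytes_emitted=6
After char 10 ('n'=39): chars_in_quartet=3 acc=0x9127 bytes_emitted=6
After char 11 ('F'=5): chars_in_quartet=4 acc=0x2449C5 -> emit 24 49 C5, reset; bytes_emitted=9
After char 12 ('r'=43): chars_in_quartet=1 acc=0x2B bytes_emitted=9
After char 13 ('Q'=16): chars_in_quartet=2 acc=0xAD0 bytes_emitted=9
Padding '==': partial quartet acc=0xAD0 -> emit AD; bytes_emitted=10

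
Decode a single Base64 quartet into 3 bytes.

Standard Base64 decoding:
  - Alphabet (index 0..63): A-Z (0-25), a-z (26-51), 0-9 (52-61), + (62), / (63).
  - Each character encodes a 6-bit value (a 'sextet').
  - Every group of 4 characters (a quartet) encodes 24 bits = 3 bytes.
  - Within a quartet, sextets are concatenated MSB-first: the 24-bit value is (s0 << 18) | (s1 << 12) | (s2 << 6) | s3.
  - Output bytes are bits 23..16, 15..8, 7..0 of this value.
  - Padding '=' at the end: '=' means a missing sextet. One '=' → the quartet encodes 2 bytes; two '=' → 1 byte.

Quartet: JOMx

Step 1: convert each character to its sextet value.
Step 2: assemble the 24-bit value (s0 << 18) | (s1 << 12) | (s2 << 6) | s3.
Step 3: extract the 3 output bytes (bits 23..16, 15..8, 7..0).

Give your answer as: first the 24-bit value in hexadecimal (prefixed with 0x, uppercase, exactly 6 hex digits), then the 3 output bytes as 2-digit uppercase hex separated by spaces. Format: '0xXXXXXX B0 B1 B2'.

Sextets: J=9, O=14, M=12, x=49
24-bit: (9<<18) | (14<<12) | (12<<6) | 49
      = 0x240000 | 0x00E000 | 0x000300 | 0x000031
      = 0x24E331
Bytes: (v>>16)&0xFF=24, (v>>8)&0xFF=E3, v&0xFF=31

Answer: 0x24E331 24 E3 31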